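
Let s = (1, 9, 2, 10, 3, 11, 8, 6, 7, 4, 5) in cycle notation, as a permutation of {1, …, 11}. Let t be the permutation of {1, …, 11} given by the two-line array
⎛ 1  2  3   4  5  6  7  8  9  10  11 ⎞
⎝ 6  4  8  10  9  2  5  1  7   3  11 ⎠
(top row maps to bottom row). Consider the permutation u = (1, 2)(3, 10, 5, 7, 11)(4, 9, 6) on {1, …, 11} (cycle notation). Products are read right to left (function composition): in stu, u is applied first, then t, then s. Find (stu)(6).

(stu)(6) = s(t(u(6))). u(6) = 4, then t(4) = 10, then s(10) = 3, so the result is 3.

3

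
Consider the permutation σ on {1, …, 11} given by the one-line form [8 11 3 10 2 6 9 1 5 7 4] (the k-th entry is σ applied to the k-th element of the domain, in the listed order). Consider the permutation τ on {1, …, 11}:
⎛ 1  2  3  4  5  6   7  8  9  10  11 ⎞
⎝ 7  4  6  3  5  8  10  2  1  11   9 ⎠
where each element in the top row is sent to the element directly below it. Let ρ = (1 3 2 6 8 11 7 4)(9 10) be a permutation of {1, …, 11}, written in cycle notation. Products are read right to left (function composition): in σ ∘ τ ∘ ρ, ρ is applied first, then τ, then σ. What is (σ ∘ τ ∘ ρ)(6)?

11

Apply the permutations in order: ρ(6) = 8, then τ(8) = 2, then σ(2) = 11. So (σ ∘ τ ∘ ρ)(6) = 11.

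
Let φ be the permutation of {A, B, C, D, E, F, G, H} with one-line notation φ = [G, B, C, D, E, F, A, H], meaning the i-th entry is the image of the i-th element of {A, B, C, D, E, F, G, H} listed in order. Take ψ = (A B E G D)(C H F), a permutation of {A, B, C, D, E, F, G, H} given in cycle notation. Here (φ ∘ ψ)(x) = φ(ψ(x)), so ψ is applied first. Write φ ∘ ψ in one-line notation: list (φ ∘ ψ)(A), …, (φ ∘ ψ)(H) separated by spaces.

Chase each element through ψ then φ: A → B → B; B → E → E; C → H → H; D → A → G; E → G → A; F → C → C; G → D → D; H → F → F.
Collecting the images, φ ∘ ψ = [B E H G A C D F].

B E H G A C D F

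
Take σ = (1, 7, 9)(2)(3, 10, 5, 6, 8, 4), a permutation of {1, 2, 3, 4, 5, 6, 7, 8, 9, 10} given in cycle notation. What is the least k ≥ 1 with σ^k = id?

6

The cycle type of σ is (6, 3, 1).
Since disjoint cycles commute, ord(σ) = lcm(6, 3) = 6.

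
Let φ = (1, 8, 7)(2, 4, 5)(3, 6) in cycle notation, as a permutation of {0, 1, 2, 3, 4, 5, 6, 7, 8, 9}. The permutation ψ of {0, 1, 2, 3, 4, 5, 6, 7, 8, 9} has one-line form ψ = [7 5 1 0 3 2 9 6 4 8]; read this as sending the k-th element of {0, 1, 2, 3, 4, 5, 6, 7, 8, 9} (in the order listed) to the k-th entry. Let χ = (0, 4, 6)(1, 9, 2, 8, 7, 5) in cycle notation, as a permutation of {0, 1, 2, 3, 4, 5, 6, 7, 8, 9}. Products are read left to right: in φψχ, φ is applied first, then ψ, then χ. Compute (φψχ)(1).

(φψχ)(1) = χ(ψ(φ(1))). φ(1) = 8, then ψ(8) = 4, then χ(4) = 6, so the result is 6.

6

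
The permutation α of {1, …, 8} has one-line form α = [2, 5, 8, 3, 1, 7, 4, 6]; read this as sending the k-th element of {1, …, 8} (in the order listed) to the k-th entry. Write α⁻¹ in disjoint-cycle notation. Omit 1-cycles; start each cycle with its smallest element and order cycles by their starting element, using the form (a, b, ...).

(1, 5, 2)(3, 4, 7, 6, 8)

The cycle decomposition of α is (1, 2, 5)(3, 8, 6, 7, 4).
Reversing each cycle (and rotating so the smallest element leads) gives α⁻¹ = (1, 5, 2)(3, 4, 7, 6, 8).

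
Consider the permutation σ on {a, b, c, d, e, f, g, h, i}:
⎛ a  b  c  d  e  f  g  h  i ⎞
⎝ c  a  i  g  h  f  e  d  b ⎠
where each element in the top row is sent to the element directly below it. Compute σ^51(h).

Tracing h → d → … returns to h after 4 steps, so h lies in a 4-cycle (d, g, e, h).
Powers repeat with period 4 on this cycle, and 51 mod 4 = 3, so σ^51(h) = σ^3(h).
Stepping 3 places around the cycle: h → d → g → e.

e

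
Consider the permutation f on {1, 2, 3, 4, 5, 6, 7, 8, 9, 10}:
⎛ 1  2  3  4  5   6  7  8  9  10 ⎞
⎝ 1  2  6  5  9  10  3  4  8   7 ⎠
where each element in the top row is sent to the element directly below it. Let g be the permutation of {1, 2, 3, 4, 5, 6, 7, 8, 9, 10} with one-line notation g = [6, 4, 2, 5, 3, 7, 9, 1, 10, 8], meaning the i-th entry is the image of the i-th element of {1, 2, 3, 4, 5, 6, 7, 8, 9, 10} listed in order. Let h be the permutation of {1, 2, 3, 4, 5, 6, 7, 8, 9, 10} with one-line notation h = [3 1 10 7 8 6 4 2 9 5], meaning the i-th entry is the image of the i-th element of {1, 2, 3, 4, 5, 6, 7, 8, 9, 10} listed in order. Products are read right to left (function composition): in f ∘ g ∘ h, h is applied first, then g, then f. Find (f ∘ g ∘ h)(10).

6

(f ∘ g ∘ h)(10) = f(g(h(10))). h(10) = 5, then g(5) = 3, then f(3) = 6, so the result is 6.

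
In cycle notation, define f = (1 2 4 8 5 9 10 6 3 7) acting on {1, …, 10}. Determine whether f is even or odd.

odd

The cycle lengths are 10.
A cycle is odd iff its length is even; f has 1 even-length cycle, so sgn(f) = (−1)^1 and f is odd.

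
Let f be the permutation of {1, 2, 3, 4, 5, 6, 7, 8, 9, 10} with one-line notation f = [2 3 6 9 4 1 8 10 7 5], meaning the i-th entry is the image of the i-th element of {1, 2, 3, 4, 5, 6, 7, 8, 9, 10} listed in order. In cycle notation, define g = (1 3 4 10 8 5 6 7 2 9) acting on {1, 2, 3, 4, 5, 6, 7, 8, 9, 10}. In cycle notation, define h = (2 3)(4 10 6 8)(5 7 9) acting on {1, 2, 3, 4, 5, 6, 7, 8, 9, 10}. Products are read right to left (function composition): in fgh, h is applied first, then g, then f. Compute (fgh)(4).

10

(fgh)(4) = f(g(h(4))). h(4) = 10, then g(10) = 8, then f(8) = 10, so the result is 10.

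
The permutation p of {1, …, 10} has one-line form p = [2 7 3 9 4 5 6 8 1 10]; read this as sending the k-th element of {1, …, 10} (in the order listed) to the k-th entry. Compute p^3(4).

2

Tracing 4 → 9 → … returns to 4 after 7 steps, so 4 lies in a 7-cycle (1, 2, 7, 6, 5, 4, 9).
Advancing 3 steps from 4: 4 → 9 → 1 → 2.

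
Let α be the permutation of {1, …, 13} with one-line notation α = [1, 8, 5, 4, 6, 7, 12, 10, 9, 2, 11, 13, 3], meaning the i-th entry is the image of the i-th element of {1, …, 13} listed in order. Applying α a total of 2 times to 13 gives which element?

5

Tracing 13 → 3 → … returns to 13 after 6 steps, so 13 lies in a 6-cycle (3 5 6 7 12 13).
Stepping 2 places around the cycle: 13 → 3 → 5.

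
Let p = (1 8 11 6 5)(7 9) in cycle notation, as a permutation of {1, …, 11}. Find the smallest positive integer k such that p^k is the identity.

10

The cycle type of p is (5, 2, 1, 1, 1, 1).
Since disjoint cycles commute, ord(p) = lcm(5, 2) = 10.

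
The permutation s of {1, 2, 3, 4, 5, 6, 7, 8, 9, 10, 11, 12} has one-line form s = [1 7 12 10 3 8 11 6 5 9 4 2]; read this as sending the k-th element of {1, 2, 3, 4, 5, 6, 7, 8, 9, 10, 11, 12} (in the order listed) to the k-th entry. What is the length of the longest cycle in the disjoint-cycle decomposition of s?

9

Decomposing into disjoint cycles gives (2, 7, 11, 4, 10, 9, 5, 3, 12)(6, 8); the longest has length 9.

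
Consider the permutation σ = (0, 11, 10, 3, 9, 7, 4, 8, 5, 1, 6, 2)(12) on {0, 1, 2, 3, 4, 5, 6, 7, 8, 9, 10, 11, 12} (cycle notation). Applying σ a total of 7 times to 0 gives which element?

0 lies in the 12-cycle (0, 11, 10, 3, 9, 7, 4, 8, 5, 1, 6, 2).
Stepping 7 places around the cycle: 0 → 11 → 10 → 3 → 9 → 7 → 4 → 8.

8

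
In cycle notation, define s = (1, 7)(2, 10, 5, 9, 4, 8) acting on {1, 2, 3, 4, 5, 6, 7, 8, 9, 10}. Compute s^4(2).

4

2 lies in the 6-cycle (2, 10, 5, 9, 4, 8).
Stepping 4 places around the cycle: 2 → 10 → 5 → 9 → 4.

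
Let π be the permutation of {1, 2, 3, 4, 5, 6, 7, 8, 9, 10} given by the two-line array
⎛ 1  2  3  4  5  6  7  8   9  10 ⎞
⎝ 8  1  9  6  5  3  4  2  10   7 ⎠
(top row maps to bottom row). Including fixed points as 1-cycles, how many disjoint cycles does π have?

The cycle decomposition is (1, 8, 2)(3, 9, 10, 7, 4, 6)(5), which has 3 cycles (counting 1-cycles).

3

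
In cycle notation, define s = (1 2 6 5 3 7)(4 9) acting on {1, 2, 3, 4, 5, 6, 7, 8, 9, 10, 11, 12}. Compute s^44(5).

7

5 lies in the 6-cycle (1 2 6 5 3 7).
Powers repeat with period 6 on this cycle, and 44 mod 6 = 2, so s^44(5) = s^2(5).
Stepping 2 places around the cycle: 5 → 3 → 7.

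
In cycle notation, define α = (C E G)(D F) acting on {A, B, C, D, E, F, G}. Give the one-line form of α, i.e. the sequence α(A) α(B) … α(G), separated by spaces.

A B E F G D C

Reading each image from the cycles: A→A, B→B, C→E, D→F, E→G, F→D, G→C.
Listing these in domain order gives A B E F G D C.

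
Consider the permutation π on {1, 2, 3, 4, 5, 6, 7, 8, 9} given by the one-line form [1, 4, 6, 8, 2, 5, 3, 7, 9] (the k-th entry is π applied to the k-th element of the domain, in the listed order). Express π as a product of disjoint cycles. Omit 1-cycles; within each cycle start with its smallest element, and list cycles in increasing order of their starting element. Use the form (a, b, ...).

From 2: 2 → 4 → 8 → 7 → 3 → 6 → 5 → 2, closing the cycle (2, 4, 8, 7, 3, 6, 5).
Continuing from each remaining unvisited element yields (2, 4, 8, 7, 3, 6, 5).

(2, 4, 8, 7, 3, 6, 5)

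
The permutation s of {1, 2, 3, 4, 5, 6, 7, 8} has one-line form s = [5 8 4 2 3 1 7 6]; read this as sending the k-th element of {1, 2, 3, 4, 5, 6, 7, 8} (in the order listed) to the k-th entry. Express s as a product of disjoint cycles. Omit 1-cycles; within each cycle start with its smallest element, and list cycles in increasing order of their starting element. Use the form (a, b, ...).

Iterating s from 1 gives 1 → 5 → 3 → 4 → 2 → 8 → 6 → 1; that is the 7-cycle (1, 5, 3, 4, 2, 8, 6).
Repeating from the next unused element and collecting all non-trivial cycles gives (1, 5, 3, 4, 2, 8, 6).

(1, 5, 3, 4, 2, 8, 6)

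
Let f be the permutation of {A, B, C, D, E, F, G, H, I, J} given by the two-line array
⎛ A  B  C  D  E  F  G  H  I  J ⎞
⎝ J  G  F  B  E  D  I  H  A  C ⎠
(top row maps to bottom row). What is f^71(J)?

A

Tracing J → C → … returns to J after 8 steps, so J lies in an 8-cycle (A J C F D B G I).
Powers repeat with period 8 on this cycle, and 71 mod 8 = 7, so f^71(J) = f^7(J).
Stepping 7 places around the cycle: J → C → F → D → B → G → I → A.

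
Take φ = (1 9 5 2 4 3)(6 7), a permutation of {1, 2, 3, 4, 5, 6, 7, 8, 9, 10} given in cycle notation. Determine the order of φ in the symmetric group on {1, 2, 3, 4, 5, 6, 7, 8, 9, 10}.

6

The cycle type of φ is (6, 2, 1, 1).
The order of φ is the least common multiple of its cycle lengths: lcm(6, 2) = 6.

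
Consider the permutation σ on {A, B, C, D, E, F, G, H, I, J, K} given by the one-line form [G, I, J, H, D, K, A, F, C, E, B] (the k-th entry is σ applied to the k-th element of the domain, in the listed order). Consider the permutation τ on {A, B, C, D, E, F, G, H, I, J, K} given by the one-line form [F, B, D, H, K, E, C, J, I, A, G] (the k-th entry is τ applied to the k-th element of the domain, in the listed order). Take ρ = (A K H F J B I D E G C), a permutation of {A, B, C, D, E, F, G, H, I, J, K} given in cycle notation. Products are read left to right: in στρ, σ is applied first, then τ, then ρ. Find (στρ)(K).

I

Chase K: σ(K) = B; τ(B) = B; ρ(B) = I. Hence (στρ)(K) = I.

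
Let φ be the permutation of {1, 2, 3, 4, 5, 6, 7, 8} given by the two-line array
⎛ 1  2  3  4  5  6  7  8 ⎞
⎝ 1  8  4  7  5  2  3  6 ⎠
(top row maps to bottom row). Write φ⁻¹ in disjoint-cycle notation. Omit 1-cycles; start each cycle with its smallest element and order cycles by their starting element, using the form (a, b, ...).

(2, 6, 8)(3, 7, 4)

The cycle decomposition of φ is (2, 8, 6)(3, 4, 7).
The inverse reverses every cycle; in canonical form, φ⁻¹ = (2, 6, 8)(3, 7, 4).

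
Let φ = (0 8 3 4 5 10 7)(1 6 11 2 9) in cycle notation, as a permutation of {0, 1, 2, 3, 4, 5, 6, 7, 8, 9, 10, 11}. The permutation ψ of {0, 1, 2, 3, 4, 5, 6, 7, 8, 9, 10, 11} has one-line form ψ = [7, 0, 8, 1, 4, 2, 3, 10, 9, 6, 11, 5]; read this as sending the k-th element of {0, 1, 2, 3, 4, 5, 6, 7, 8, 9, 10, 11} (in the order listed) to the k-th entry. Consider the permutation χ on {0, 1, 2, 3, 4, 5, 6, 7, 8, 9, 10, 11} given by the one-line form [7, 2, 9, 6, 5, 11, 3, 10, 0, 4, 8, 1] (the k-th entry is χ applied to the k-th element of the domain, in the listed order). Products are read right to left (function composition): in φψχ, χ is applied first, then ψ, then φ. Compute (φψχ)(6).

6

(φψχ)(6) = φ(ψ(χ(6))). χ(6) = 3, then ψ(3) = 1, then φ(1) = 6, so the result is 6.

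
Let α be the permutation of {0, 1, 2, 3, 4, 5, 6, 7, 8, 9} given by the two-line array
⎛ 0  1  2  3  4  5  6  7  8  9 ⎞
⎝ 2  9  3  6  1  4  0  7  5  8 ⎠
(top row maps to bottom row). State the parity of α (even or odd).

In disjoint-cycle form the cycle lengths are 5, 4, 1.
A cycle is odd iff its length is even; α has 1 even-length cycle, so sgn(α) = (−1)^1 and α is odd.

odd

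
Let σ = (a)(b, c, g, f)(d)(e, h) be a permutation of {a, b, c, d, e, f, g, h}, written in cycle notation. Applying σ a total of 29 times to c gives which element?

c lies in the 4-cycle (b, c, g, f).
Since the cycle has length 4, σ^29 acts on it the same as σ^1 (29 mod 4 = 1).
Stepping 1 place around the cycle: c → g.

g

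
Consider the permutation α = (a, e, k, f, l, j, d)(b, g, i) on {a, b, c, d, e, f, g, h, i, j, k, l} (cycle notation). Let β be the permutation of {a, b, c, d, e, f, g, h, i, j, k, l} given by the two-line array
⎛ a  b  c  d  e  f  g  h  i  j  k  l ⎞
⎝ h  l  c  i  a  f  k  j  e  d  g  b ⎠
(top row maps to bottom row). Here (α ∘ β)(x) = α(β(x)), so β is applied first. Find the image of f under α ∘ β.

l

β(f) = f, then α(f) = l; composing gives (α ∘ β)(f) = l.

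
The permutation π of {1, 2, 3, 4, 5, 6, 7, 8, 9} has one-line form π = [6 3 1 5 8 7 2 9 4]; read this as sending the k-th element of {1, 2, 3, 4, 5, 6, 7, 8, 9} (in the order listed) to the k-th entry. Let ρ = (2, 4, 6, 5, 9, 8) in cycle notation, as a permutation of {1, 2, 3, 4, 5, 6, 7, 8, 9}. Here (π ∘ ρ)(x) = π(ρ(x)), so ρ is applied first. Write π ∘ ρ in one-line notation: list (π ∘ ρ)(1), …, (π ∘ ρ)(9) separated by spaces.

6 5 1 7 4 8 2 3 9

For each element, apply ρ then π: 1 → 1 → 6; 2 → 4 → 5; 3 → 3 → 1; 4 → 6 → 7; 5 → 9 → 4; 6 → 5 → 8; 7 → 7 → 2; 8 → 2 → 3; 9 → 8 → 9.
Collecting the images, π ∘ ρ = [6 5 1 7 4 8 2 3 9].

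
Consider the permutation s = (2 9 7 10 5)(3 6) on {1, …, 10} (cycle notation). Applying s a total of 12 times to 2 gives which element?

7

2 lies in the 5-cycle (2 9 7 10 5).
Since the cycle has length 5, s^12 acts on it the same as s^2 (12 mod 5 = 2).
Stepping 2 places around the cycle: 2 → 9 → 7.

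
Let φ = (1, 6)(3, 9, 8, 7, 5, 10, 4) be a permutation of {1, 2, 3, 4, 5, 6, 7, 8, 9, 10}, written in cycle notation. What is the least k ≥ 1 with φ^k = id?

The cycle type of φ is (7, 2, 1).
The order is lcm(7, 2) = 14.

14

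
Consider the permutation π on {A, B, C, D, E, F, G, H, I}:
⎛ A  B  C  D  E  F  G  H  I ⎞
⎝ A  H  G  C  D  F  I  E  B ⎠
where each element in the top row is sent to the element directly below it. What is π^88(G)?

E

Tracing G → I → … returns to G after 7 steps, so G lies in a 7-cycle (B H E D C G I).
Since the cycle has length 7, π^88 acts on it the same as π^4 (88 mod 7 = 4).
Stepping 4 places around the cycle: G → I → B → H → E.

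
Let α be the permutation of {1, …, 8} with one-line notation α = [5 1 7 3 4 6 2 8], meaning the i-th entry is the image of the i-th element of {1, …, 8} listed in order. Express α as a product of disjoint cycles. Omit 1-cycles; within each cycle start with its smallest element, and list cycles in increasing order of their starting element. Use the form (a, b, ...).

Iterating α from 1 gives 1 → 5 → 4 → 3 → 7 → 2 → 1; that is the 6-cycle (1, 5, 4, 3, 7, 2).
Continuing from each remaining unvisited element yields (1, 5, 4, 3, 7, 2).

(1, 5, 4, 3, 7, 2)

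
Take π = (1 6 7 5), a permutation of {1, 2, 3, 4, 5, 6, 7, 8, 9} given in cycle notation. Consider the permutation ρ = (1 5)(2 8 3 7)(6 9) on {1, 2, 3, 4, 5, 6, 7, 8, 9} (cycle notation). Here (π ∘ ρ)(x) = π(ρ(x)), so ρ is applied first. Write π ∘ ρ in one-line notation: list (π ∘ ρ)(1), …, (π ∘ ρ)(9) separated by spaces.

(π ∘ ρ)(x) = π(ρ(x)). Computing each image: π(ρ(1)) = π(5) = 1, π(ρ(2)) = π(8) = 8, π(ρ(3)) = π(7) = 5, π(ρ(4)) = π(4) = 4, π(ρ(5)) = π(1) = 6, π(ρ(6)) = π(9) = 9, π(ρ(7)) = π(2) = 2, π(ρ(8)) = π(3) = 3, π(ρ(9)) = π(6) = 7.
Hence π ∘ ρ = [1 8 5 4 6 9 2 3 7].

1 8 5 4 6 9 2 3 7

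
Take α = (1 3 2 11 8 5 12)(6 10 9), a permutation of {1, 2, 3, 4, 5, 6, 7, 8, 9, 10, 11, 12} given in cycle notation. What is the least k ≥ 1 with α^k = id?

The cycle type of α is (7, 3, 1, 1).
The order is lcm(7, 3) = 21.

21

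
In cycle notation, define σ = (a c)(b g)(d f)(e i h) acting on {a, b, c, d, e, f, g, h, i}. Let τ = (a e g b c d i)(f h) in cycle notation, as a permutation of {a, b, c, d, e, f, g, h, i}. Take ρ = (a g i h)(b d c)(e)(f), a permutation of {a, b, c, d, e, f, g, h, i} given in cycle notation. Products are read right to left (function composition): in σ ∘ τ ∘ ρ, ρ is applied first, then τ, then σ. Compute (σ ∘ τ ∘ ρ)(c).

a

Apply the permutations in order: ρ(c) = b, then τ(b) = c, then σ(c) = a. So (σ ∘ τ ∘ ρ)(c) = a.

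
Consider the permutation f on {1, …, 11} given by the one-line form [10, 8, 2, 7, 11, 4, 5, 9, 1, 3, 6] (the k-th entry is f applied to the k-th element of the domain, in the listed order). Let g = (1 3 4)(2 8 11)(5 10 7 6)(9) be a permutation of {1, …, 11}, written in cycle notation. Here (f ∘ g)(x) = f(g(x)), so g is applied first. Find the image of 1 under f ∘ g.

g(1) = 3, then f(3) = 2; composing gives (f ∘ g)(1) = 2.

2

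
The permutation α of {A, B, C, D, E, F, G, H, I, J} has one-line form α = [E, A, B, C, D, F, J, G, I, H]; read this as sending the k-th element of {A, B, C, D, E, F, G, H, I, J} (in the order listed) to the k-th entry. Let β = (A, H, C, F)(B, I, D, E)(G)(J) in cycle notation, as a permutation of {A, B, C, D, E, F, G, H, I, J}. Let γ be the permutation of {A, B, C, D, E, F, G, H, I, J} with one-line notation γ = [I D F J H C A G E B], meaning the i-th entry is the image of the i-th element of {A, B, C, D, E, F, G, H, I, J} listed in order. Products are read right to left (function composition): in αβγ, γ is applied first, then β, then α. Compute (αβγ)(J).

Apply the permutations in order: γ(J) = B, then β(B) = I, then α(I) = I. So (αβγ)(J) = I.

I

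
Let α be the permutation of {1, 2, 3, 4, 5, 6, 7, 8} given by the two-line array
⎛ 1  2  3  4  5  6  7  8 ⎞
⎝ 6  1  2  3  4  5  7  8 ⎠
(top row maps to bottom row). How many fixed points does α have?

The fixed points (elements with α(x) = x) are {7, 8}, so there are 2.

2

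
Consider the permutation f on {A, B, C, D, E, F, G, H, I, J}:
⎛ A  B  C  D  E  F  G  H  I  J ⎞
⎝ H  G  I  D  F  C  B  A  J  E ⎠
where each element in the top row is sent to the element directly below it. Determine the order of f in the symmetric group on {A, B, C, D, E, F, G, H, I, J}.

The disjoint-cycle form of f has cycle lengths 5, 2, 2, 1.
The order is lcm(5, 2, 2) = 10.

10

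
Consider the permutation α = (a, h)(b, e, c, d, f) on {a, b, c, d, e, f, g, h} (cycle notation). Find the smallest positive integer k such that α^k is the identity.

The disjoint cycles have lengths 5, 2, 1.
The order is lcm(5, 2) = 10.

10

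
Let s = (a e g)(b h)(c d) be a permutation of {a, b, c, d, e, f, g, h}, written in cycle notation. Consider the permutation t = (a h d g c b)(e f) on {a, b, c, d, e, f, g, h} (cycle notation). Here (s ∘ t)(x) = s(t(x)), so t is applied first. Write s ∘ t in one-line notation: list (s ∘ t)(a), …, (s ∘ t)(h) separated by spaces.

b e h a f g d c

(s ∘ t)(x) = s(t(x)). Computing each image: s(t(a)) = s(h) = b, s(t(b)) = s(a) = e, s(t(c)) = s(b) = h, s(t(d)) = s(g) = a, s(t(e)) = s(f) = f, s(t(f)) = s(e) = g, s(t(g)) = s(c) = d, s(t(h)) = s(d) = c.
Hence s ∘ t = [b e h a f g d c].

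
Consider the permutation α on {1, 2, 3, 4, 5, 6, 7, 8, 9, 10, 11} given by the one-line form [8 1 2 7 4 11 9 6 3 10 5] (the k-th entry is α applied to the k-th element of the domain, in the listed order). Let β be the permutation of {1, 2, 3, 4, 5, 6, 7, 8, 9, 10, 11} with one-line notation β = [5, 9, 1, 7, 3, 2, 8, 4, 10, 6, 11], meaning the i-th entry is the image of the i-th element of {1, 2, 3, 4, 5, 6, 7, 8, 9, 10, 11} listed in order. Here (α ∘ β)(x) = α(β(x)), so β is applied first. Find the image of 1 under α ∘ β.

4

(α ∘ β)(1) = α(β(1)). β(1) = 5, then α(5) = 4. So (α ∘ β)(1) = 4.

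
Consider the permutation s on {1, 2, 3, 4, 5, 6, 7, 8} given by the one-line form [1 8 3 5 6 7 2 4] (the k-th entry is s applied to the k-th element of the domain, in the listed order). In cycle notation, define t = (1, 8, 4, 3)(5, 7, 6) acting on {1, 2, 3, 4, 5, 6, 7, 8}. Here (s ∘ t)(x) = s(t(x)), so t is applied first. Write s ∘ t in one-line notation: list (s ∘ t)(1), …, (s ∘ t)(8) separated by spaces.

Chase each element through t then s: 1 → 8 → 4; 2 → 2 → 8; 3 → 1 → 1; 4 → 3 → 3; 5 → 7 → 2; 6 → 5 → 6; 7 → 6 → 7; 8 → 4 → 5.
Collecting the images, s ∘ t = [4 8 1 3 2 6 7 5].

4 8 1 3 2 6 7 5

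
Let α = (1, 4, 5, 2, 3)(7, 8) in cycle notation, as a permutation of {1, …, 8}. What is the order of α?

10

The disjoint cycles have lengths 5, 2, 1.
The order of α is the least common multiple of its cycle lengths: lcm(5, 2) = 10.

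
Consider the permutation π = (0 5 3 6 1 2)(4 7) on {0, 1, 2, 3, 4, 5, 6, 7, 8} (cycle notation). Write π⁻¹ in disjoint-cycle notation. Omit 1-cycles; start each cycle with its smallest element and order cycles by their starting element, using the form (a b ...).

The inverse reverses each cycle.
Reversing each cycle of π and rotating so the smallest element leads gives (0 2 1 6 3 5)(4 7).

(0 2 1 6 3 5)(4 7)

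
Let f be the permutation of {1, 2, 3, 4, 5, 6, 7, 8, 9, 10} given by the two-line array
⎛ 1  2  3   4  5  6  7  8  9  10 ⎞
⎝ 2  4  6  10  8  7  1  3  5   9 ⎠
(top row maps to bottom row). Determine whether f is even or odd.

odd

In disjoint-cycle form the cycle lengths are 10.
A cycle is odd iff its length is even; f has 1 even-length cycle, so sgn(f) = (−1)^1 and f is odd.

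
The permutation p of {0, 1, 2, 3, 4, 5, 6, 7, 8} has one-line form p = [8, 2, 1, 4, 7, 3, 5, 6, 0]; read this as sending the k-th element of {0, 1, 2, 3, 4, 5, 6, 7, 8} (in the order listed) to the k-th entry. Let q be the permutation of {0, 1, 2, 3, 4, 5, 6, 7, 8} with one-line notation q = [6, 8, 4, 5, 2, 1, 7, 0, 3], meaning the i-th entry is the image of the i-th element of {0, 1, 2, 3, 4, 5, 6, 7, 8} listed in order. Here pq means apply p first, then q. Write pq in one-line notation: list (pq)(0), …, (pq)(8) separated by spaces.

3 4 8 2 0 5 1 7 6

(pq)(x) = q(p(x)). Computing each image: q(p(0)) = q(8) = 3, q(p(1)) = q(2) = 4, q(p(2)) = q(1) = 8, q(p(3)) = q(4) = 2, q(p(4)) = q(7) = 0, q(p(5)) = q(3) = 5, q(p(6)) = q(5) = 1, q(p(7)) = q(6) = 7, q(p(8)) = q(0) = 6.
Hence pq = [3 4 8 2 0 5 1 7 6].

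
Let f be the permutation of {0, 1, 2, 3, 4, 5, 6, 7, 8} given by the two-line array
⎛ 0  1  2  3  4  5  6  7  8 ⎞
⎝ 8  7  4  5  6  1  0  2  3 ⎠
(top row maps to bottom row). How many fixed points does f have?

No element satisfies f(x) = x, so there are 0 fixed points.

0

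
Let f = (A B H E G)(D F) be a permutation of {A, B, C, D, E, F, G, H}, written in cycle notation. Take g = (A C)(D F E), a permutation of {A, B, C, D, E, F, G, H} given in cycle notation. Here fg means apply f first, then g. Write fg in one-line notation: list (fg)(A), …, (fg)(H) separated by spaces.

B H A E G F C D

For each element, apply f then g: A → B → B; B → H → H; C → C → A; D → F → E; E → G → G; F → D → F; G → A → C; H → E → D.
So fg in one-line form is B H A E G F C D.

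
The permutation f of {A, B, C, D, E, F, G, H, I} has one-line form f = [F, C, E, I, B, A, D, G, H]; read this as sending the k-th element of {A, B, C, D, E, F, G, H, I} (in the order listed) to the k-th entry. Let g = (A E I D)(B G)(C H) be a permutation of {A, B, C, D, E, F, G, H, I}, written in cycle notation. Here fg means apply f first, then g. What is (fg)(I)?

(fg)(I) = g(f(I)). f(I) = H, then g(H) = C. So (fg)(I) = C.

C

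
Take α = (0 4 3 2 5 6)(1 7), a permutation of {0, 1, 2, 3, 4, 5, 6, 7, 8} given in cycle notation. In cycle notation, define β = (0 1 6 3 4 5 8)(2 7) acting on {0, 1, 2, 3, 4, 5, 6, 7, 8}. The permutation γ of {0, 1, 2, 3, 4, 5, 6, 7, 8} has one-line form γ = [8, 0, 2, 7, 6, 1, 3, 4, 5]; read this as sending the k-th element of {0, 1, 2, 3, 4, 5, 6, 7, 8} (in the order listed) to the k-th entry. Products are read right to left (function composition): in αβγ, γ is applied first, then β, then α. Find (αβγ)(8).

(αβγ)(8) = α(β(γ(8))). γ(8) = 5, then β(5) = 8, then α(8) = 8, so the result is 8.

8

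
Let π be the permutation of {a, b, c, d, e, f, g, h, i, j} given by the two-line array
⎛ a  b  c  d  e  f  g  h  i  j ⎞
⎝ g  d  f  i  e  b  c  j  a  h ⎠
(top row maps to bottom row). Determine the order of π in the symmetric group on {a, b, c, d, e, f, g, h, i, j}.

14

Decomposing into disjoint cycles gives cycle lengths 7, 2, 1.
The order is lcm(7, 2) = 14.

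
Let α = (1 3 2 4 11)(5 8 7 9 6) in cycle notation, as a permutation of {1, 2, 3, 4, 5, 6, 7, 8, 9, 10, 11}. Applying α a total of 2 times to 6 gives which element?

8

6 lies in the 5-cycle (5 8 7 9 6).
Advancing 2 steps from 6: 6 → 5 → 8.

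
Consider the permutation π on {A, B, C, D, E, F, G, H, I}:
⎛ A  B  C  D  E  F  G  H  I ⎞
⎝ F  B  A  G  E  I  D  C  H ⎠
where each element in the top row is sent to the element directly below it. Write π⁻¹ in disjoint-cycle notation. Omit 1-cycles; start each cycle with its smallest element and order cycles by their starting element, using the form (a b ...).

The cycle decomposition of π is (A F I H C)(D G).
The inverse reverses every cycle; in canonical form, π⁻¹ = (A C H I F)(D G).

(A C H I F)(D G)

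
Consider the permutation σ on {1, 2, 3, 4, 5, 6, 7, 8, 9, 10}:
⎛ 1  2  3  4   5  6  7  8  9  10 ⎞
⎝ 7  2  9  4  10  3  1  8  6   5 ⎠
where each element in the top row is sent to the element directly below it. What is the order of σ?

6

Writing σ as disjoint cycles, the cycle lengths are 3, 2, 2, 1, 1, 1.
The order is lcm(3, 2, 2) = 6.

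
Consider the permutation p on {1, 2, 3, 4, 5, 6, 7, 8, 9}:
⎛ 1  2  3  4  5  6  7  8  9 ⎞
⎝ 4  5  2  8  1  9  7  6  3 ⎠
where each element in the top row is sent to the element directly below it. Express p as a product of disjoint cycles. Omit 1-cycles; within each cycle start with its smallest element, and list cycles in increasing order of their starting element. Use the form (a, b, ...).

Iterating p from 1 gives 1 → 4 → 8 → 6 → 9 → 3 → 2 → 5 → 1; that is the 8-cycle (1, 4, 8, 6, 9, 3, 2, 5).
Repeating from the next unused element and collecting all non-trivial cycles gives (1, 4, 8, 6, 9, 3, 2, 5).

(1, 4, 8, 6, 9, 3, 2, 5)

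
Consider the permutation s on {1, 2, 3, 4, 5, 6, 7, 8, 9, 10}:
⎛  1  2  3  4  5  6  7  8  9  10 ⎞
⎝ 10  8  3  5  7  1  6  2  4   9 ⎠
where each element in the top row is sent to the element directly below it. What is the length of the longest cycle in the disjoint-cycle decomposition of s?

7

Decomposing into disjoint cycles gives (1, 10, 9, 4, 5, 7, 6)(2, 8); the longest has length 7.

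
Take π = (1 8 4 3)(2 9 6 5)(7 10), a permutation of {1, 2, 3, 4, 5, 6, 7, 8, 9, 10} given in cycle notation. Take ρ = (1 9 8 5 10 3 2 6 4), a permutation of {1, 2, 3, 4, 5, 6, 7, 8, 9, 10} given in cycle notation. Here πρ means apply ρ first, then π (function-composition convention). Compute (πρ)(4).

8

First apply ρ: ρ(4) = 1, then π(1) = 8. Thus (πρ)(4) = 8.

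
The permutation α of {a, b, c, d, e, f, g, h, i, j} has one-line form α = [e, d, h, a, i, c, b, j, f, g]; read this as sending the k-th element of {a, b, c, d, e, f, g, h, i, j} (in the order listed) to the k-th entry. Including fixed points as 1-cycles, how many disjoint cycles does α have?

1

The cycle decomposition is (a, e, i, f, c, h, j, g, b, d), which has 1 cycle (counting 1-cycles).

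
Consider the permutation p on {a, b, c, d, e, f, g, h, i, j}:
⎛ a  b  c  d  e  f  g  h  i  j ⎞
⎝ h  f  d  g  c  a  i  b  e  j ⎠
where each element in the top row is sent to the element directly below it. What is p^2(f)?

h

Tracing f → a → … returns to f after 4 steps, so f lies in a 4-cycle (a, h, b, f).
Advancing 2 steps from f: f → a → h.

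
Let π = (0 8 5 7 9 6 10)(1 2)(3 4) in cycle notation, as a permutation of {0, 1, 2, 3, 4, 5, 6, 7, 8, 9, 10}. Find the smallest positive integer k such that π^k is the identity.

14

The cycle type of π is (7, 2, 2).
Since disjoint cycles commute, ord(π) = lcm(7, 2, 2) = 14.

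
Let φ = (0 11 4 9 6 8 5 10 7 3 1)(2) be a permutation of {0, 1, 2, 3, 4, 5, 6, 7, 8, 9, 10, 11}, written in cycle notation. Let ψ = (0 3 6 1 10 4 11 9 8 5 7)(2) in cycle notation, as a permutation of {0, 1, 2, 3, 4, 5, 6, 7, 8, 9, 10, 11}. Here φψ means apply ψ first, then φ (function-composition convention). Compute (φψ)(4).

4

ψ(4) = 11, then φ(11) = 4; composing gives (φψ)(4) = 4.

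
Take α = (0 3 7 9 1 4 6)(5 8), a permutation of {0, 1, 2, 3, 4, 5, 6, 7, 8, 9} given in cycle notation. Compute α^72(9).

9 lies in the 7-cycle (0 3 7 9 1 4 6).
Since the cycle has length 7, α^72 acts on it the same as α^2 (72 mod 7 = 2).
Stepping 2 places around the cycle: 9 → 1 → 4.

4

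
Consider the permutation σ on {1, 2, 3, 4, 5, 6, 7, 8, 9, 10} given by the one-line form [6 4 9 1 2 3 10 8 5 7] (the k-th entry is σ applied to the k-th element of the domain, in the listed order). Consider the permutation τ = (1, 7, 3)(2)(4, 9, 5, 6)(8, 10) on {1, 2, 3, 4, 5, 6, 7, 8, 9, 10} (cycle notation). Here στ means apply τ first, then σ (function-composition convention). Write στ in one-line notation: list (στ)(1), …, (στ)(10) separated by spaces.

10 4 6 5 3 1 9 7 2 8

(στ)(x) = σ(τ(x)). Computing each image: σ(τ(1)) = σ(7) = 10, σ(τ(2)) = σ(2) = 4, σ(τ(3)) = σ(1) = 6, σ(τ(4)) = σ(9) = 5, σ(τ(5)) = σ(6) = 3, σ(τ(6)) = σ(4) = 1, σ(τ(7)) = σ(3) = 9, σ(τ(8)) = σ(10) = 7, σ(τ(9)) = σ(5) = 2, σ(τ(10)) = σ(8) = 8.
Hence στ = [10 4 6 5 3 1 9 7 2 8].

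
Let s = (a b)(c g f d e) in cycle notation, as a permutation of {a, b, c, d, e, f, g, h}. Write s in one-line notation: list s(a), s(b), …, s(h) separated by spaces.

b a g e c d f h

Each element maps to the next entry in its cycle (wrapping to the front): a→b, b→a, c→g, d→e, e→c, f→d, g→f, h→h.
So the one-line form is b a g e c d f h.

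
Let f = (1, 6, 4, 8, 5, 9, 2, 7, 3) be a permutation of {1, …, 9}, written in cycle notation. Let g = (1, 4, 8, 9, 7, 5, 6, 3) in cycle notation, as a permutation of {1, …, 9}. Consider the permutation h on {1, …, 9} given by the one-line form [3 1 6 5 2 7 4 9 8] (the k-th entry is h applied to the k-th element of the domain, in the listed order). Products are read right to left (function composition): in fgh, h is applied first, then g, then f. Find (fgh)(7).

5

Apply the permutations in order: h(7) = 4, then g(4) = 8, then f(8) = 5. So (fgh)(7) = 5.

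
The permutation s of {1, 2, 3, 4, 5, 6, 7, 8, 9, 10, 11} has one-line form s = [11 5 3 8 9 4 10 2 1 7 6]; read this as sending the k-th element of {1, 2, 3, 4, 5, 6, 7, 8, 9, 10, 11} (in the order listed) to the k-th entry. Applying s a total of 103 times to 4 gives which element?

Tracing 4 → 8 → … returns to 4 after 8 steps, so 4 lies in an 8-cycle (1, 11, 6, 4, 8, 2, 5, 9).
Since the cycle has length 8, s^103 acts on it the same as s^7 (103 mod 8 = 7).
Stepping 7 places around the cycle: 4 → 8 → 2 → 5 → 9 → 1 → 11 → 6.

6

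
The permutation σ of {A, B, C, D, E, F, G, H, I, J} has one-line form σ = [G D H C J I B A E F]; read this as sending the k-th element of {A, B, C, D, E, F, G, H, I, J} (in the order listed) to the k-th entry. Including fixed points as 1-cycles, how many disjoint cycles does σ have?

The cycle decomposition is (A, G, B, D, C, H)(E, J, F, I), which has 2 cycles (counting 1-cycles).

2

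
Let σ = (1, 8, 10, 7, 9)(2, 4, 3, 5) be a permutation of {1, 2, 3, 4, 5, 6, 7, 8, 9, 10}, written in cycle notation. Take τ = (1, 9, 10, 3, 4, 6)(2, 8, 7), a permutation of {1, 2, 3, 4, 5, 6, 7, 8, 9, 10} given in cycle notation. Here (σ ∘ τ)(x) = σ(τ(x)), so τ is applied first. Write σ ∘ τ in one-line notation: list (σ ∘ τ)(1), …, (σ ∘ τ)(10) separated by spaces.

1 10 3 6 2 8 4 9 7 5

(σ ∘ τ)(x) = σ(τ(x)). Computing each image: σ(τ(1)) = σ(9) = 1, σ(τ(2)) = σ(8) = 10, σ(τ(3)) = σ(4) = 3, σ(τ(4)) = σ(6) = 6, σ(τ(5)) = σ(5) = 2, σ(τ(6)) = σ(1) = 8, σ(τ(7)) = σ(2) = 4, σ(τ(8)) = σ(7) = 9, σ(τ(9)) = σ(10) = 7, σ(τ(10)) = σ(3) = 5.
Hence σ ∘ τ = [1 10 3 6 2 8 4 9 7 5].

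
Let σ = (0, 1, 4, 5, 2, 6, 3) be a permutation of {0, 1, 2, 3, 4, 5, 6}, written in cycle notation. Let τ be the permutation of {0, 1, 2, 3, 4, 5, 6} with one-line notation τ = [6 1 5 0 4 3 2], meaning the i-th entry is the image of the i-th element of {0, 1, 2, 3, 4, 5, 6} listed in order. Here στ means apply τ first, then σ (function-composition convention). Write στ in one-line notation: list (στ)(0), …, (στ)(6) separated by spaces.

(στ)(x) = σ(τ(x)). Computing each image: σ(τ(0)) = σ(6) = 3, σ(τ(1)) = σ(1) = 4, σ(τ(2)) = σ(5) = 2, σ(τ(3)) = σ(0) = 1, σ(τ(4)) = σ(4) = 5, σ(τ(5)) = σ(3) = 0, σ(τ(6)) = σ(2) = 6.
Hence στ = [3 4 2 1 5 0 6].

3 4 2 1 5 0 6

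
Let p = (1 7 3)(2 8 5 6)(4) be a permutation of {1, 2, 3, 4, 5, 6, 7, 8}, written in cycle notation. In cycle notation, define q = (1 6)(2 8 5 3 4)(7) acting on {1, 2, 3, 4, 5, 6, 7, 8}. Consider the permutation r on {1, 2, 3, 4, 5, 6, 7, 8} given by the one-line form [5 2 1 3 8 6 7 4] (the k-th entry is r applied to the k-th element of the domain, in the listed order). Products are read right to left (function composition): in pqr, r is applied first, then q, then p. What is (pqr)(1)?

Apply the permutations in order: r(1) = 5, then q(5) = 3, then p(3) = 1. So (pqr)(1) = 1.

1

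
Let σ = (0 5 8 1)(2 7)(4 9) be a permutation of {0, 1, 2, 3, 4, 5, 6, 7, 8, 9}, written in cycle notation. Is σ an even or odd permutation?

odd

The cycle lengths are 4, 2, 2, 1, 1.
A cycle is odd iff its length is even; σ has 3 even-length cycles, so sgn(σ) = (−1)^3 and σ is odd.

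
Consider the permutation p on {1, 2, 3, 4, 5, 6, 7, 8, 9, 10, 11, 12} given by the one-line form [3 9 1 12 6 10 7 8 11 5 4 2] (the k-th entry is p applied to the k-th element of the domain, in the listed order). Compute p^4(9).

2

Tracing 9 → 11 → … returns to 9 after 5 steps, so 9 lies in a 5-cycle (2 9 11 4 12).
Advancing 4 steps from 9: 9 → 11 → 4 → 12 → 2.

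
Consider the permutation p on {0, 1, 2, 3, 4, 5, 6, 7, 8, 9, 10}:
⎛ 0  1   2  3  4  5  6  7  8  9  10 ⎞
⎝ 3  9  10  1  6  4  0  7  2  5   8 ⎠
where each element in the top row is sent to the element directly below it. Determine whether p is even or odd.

In disjoint-cycle form the cycle lengths are 7, 3, 1.
A cycle of length ℓ contributes ℓ−1 transpositions, so p is a product of 6 + 2 = 8 transpositions — even.

even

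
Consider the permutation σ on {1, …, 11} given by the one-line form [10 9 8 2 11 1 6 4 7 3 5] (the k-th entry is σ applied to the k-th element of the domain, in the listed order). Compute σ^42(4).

10

Tracing 4 → 2 → … returns to 4 after 9 steps, so 4 lies in a 9-cycle (1 10 3 8 4 2 9 7 6).
Since the cycle has length 9, σ^42 acts on it the same as σ^6 (42 mod 9 = 6).
Stepping 6 places around the cycle: 4 → 2 → 9 → 7 → 6 → 1 → 10.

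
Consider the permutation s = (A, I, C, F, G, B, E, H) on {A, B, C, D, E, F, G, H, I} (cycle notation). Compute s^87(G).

F

G lies in the 8-cycle (A, I, C, F, G, B, E, H).
Powers repeat with period 8 on this cycle, and 87 mod 8 = 7, so s^87(G) = s^7(G).
Stepping 7 places around the cycle: G → B → E → H → A → I → C → F.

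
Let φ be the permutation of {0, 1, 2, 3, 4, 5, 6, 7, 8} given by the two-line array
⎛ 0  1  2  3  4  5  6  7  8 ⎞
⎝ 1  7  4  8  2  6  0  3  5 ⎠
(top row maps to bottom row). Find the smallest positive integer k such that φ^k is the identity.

The disjoint-cycle form of φ has cycle lengths 7, 2.
The order of φ is the least common multiple of its cycle lengths: lcm(7, 2) = 14.

14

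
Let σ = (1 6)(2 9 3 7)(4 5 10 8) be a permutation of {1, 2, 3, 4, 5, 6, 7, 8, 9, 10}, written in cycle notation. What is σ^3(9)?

9 lies in the 4-cycle (2 9 3 7).
Advancing 3 steps from 9: 9 → 3 → 7 → 2.

2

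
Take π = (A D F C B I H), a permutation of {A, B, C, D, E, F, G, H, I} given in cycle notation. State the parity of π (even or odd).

even

The cycle lengths are 7, 1, 1.
A cycle of length ℓ contributes ℓ−1 transpositions, so π is a product of 6 transpositions — even.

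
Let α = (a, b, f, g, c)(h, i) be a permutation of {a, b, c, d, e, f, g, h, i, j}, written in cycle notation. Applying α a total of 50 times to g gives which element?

g lies in the 5-cycle (a, b, f, g, c).
Since the cycle has length 5, α^50 acts on it the same as α^0 (50 mod 5 = 0).
So α^50(g) = g.

g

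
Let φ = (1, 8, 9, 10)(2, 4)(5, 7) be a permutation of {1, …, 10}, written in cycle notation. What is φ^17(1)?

1 lies in the 4-cycle (1, 8, 9, 10).
Powers repeat with period 4 on this cycle, and 17 mod 4 = 1, so φ^17(1) = φ^1(1).
Stepping 1 place around the cycle: 1 → 8.

8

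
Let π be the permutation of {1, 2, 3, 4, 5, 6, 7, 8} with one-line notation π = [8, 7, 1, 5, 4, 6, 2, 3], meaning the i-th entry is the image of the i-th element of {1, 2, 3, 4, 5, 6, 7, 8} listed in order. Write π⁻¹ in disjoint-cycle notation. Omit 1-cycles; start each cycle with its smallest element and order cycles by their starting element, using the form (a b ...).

(1 3 8)(2 7)(4 5)

The cycle decomposition of π is (1 8 3)(2 7)(4 5).
The inverse reverses every cycle; in canonical form, π⁻¹ = (1 3 8)(2 7)(4 5).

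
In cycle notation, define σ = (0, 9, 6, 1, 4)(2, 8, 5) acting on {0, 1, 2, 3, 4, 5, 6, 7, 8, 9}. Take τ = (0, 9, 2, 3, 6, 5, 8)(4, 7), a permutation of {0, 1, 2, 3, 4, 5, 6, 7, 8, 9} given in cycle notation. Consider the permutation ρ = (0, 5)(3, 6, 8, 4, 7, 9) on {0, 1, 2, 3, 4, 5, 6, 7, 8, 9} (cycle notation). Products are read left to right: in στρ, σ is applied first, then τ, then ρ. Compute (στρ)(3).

8

Chase 3: σ(3) = 3; τ(3) = 6; ρ(6) = 8. Hence (στρ)(3) = 8.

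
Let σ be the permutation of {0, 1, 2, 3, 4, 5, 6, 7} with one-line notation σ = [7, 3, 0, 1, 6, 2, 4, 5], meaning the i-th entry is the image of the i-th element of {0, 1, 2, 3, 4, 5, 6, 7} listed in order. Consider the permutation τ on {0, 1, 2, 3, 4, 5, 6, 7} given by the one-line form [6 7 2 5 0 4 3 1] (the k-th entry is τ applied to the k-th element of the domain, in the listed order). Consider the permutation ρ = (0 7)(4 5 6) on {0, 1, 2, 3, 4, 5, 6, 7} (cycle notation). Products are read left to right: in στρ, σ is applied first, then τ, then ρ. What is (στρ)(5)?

(στρ)(5) = ρ(τ(σ(5))). σ(5) = 2, then τ(2) = 2, then ρ(2) = 2, so the result is 2.

2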